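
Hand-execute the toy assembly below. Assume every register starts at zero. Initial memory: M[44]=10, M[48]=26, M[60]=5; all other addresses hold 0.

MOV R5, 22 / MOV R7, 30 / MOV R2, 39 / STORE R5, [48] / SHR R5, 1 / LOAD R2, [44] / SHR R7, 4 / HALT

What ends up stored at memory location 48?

after MOV R5, 22: R5=22
after MOV R7, 30: R7=30
after MOV R2, 39: R2=39
STORE R5, [48] → M[48]=22
after SHR R5, 1: R5=22>>1=11
after LOAD R2, [44]: R2=M[44]=10
after SHR R7, 4: R7=30>>4=1
halt.

22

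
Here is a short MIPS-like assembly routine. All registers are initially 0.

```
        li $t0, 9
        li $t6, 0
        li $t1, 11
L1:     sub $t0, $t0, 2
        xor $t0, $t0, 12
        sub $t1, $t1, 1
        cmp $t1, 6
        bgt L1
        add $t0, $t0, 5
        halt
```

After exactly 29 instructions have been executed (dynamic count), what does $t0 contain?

-8

after li $t0, 9: $t0=9
after li $t6, 0: $t6=0
after li $t1, 11: $t1=11
after sub $t0, $t0, 2: $t0=9-2=7
after xor $t0, $t0, 12: $t0=7^12=11
after sub $t1, $t1, 1: $t1=11-1=10
cmp $t1, 6  (cmp 10,6)
bgt L1: taken
after sub $t0, $t0, 2: $t0=11-2=9
after xor $t0, $t0, 12: $t0=9^12=5
after sub $t1, $t1, 1: $t1=10-1=9
cmp $t1, 6  (cmp 9,6)
bgt L1: taken
after sub $t0, $t0, 2: $t0=5-2=3
after xor $t0, $t0, 12: $t0=3^12=15
after sub $t1, $t1, 1: $t1=9-1=8
cmp $t1, 6  (cmp 8,6)
bgt L1: taken
after sub $t0, $t0, 2: $t0=15-2=13
after xor $t0, $t0, 12: $t0=13^12=1
after sub $t1, $t1, 1: $t1=8-1=7
cmp $t1, 6  (cmp 7,6)
bgt L1: taken
after sub $t0, $t0, 2: $t0=1-2=-1
after xor $t0, $t0, 12: $t0=(-1)^12=-13
after sub $t1, $t1, 1: $t1=7-1=6
cmp $t1, 6  (cmp 6,6)
bgt L1: not taken
after add $t0, $t0, 5: $t0=(-13)+5=-8
After step 29: $t0 = -8.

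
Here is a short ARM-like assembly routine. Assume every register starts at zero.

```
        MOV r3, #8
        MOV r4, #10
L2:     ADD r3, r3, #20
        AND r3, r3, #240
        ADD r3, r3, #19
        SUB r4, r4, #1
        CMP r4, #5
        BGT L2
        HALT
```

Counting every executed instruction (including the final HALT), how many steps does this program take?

r3=8
r4=10
r3=8+20=28
r3=28&240=16
r3=16+19=35
r4=10-1=9
CMP r4, #5  (cmp 9,5)
BGT L2: taken
r3=35+20=55
r3=55&240=48
r3=48+19=67
r4=9-1=8
CMP r4, #5  (cmp 8,5)
BGT L2: taken
r3=67+20=87
r3=87&240=80
r3=80+19=99
r4=8-1=7
CMP r4, #5  (cmp 7,5)
BGT L2: taken
r3=99+20=119
r3=119&240=112
r3=112+19=131
r4=7-1=6
CMP r4, #5  (cmp 6,5)
BGT L2: taken
r3=131+20=151
r3=151&240=144
r3=144+19=163
r4=6-1=5
CMP r4, #5  (cmp 5,5)
BGT L2: not taken
halt.
Total executed instructions: 33.

33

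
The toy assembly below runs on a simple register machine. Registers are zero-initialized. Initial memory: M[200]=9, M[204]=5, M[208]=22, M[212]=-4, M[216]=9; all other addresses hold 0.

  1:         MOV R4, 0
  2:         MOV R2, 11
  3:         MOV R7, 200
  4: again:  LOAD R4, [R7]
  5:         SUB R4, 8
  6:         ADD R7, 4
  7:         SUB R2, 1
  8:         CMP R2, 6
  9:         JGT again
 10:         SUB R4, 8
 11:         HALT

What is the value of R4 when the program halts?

after MOV R4, 0: R4=0
after MOV R2, 11: R2=11
after MOV R7, 200: R7=200
after LOAD R4, [R7]: R4=M[200]=9
after SUB R4, 8: R4=9-8=1
after ADD R7, 4: R7=200+4=204
after SUB R2, 1: R2=11-1=10
CMP R2, 6  (cmp 10,6)
JGT again: taken
after LOAD R4, [R7]: R4=M[204]=5
after SUB R4, 8: R4=5-8=-3
after ADD R7, 4: R7=204+4=208
after SUB R2, 1: R2=10-1=9
CMP R2, 6  (cmp 9,6)
JGT again: taken
after LOAD R4, [R7]: R4=M[208]=22
after SUB R4, 8: R4=22-8=14
after ADD R7, 4: R7=208+4=212
after SUB R2, 1: R2=9-1=8
CMP R2, 6  (cmp 8,6)
JGT again: taken
after LOAD R4, [R7]: R4=M[212]=-4
after SUB R4, 8: R4=(-4)-8=-12
after ADD R7, 4: R7=212+4=216
after SUB R2, 1: R2=8-1=7
CMP R2, 6  (cmp 7,6)
JGT again: taken
after LOAD R4, [R7]: R4=M[216]=9
after SUB R4, 8: R4=9-8=1
after ADD R7, 4: R7=216+4=220
after SUB R2, 1: R2=7-1=6
CMP R2, 6  (cmp 6,6)
JGT again: not taken
after SUB R4, 8: R4=1-8=-7
halt.

-7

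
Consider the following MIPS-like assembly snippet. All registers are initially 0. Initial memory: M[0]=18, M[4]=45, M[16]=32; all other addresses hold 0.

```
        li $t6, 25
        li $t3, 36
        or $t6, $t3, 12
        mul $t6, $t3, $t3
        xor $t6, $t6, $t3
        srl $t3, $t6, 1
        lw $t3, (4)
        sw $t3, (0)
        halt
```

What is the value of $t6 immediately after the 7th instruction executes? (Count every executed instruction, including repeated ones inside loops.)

li $t6, 25 → $t6=25
li $t3, 36 → $t3=36
or $t6, $t3, 12 → $t6=36|12=44
mul $t6, $t3, $t3 → $t6=36*36=1296
xor $t6, $t6, $t3 → $t6=1296^36=1332
srl $t3, $t6, 1 → $t3=1332>>1=666
lw $t3, (4) → $t3=M[4]=45
After step 7: $t6 = 1332.

1332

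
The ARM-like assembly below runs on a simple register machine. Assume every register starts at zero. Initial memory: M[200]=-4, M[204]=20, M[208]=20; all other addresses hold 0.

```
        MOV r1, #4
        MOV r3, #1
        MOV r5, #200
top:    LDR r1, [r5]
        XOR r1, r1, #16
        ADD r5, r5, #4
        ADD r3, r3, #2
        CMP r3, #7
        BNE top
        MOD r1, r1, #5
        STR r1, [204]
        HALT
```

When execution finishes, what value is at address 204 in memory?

4

MOV r1, #4 → r1=4
MOV r3, #1 → r3=1
MOV r5, #200 → r5=200
LDR r1, [r5] → r1=M[200]=-4
XOR r1, r1, #16 → r1=(-4)^16=-20
ADD r5, r5, #4 → r5=200+4=204
ADD r3, r3, #2 → r3=1+2=3
CMP r3, #7  (cmp 3,7)
BNE top: taken
LDR r1, [r5] → r1=M[204]=20
XOR r1, r1, #16 → r1=20^16=4
ADD r5, r5, #4 → r5=204+4=208
ADD r3, r3, #2 → r3=3+2=5
CMP r3, #7  (cmp 5,7)
BNE top: taken
LDR r1, [r5] → r1=M[208]=20
XOR r1, r1, #16 → r1=20^16=4
ADD r5, r5, #4 → r5=208+4=212
ADD r3, r3, #2 → r3=5+2=7
CMP r3, #7  (cmp 7,7)
BNE top: not taken
MOD r1, r1, #5 → r1=4%5=4
STR r1, [204] → M[204]=4
halt.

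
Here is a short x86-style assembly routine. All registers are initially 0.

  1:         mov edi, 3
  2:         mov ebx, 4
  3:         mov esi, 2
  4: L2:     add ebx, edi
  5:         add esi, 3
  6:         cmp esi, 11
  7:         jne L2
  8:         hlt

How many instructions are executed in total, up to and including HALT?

mov edi, 3 → edi=3
mov ebx, 4 → ebx=4
mov esi, 2 → esi=2
add ebx, edi → ebx=4+3=7
add esi, 3 → esi=2+3=5
cmp esi, 11  (cmp 5,11)
jne L2: taken
add ebx, edi → ebx=7+3=10
add esi, 3 → esi=5+3=8
cmp esi, 11  (cmp 8,11)
jne L2: taken
add ebx, edi → ebx=10+3=13
add esi, 3 → esi=8+3=11
cmp esi, 11  (cmp 11,11)
jne L2: not taken
halt.
Total executed instructions: 16.

16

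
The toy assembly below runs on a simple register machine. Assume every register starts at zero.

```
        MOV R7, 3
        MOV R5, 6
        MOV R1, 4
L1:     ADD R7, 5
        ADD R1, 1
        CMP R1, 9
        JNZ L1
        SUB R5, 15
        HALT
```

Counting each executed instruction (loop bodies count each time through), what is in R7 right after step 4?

MOV R7, 3 → R7=3
MOV R5, 6 → R5=6
MOV R1, 4 → R1=4
ADD R7, 5 → R7=3+5=8
After step 4: R7 = 8.

8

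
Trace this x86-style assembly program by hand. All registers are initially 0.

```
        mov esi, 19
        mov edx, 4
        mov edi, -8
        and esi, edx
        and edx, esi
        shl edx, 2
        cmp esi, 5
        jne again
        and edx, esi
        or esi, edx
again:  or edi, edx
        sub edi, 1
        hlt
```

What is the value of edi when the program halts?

esi=19
edx=4
edi=-8
esi=19&4=0
edx=4&0=0
edx=0<<2=0
cmp esi, 5  (cmp 0,5)
jne again: taken
edi=(-8)|0=-8
edi=(-8)-1=-9
halt.

-9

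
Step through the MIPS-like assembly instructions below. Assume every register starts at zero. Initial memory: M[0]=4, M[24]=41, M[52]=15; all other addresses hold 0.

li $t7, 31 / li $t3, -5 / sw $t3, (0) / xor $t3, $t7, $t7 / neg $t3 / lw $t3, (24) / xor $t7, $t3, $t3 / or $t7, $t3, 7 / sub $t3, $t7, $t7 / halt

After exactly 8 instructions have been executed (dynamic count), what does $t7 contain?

47

$t7=31
$t3=-5
sw $t3, (0) → M[0]=-5
$t3=31^31=0
$t3=-(0)=0
$t3=M[24]=41
$t7=41^41=0
$t7=41|7=47
After step 8: $t7 = 47.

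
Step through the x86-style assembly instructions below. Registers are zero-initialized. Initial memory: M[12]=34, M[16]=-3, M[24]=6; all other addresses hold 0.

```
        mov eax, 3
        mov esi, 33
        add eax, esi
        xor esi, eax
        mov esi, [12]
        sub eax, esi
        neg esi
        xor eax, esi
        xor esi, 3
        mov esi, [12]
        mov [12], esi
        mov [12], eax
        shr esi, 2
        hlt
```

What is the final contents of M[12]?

after mov eax, 3: eax=3
after mov esi, 33: esi=33
after add eax, esi: eax=3+33=36
after xor esi, eax: esi=33^36=5
after mov esi, [12]: esi=M[12]=34
after sub eax, esi: eax=36-34=2
after neg esi: esi=-(34)=-34
after xor eax, esi: eax=2^(-34)=-36
after xor esi, 3: esi=(-34)^3=-35
after mov esi, [12]: esi=M[12]=34
mov [12], esi → M[12]=34
mov [12], eax → M[12]=-36
after shr esi, 2: esi=34>>2=8
halt.

-36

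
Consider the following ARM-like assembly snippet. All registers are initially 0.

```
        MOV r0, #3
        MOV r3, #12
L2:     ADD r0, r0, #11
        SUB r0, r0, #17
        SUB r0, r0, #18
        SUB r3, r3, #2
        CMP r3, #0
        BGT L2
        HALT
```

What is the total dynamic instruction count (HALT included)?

39

MOV r0, #3 → r0=3
MOV r3, #12 → r3=12
ADD r0, r0, #11 → r0=3+11=14
SUB r0, r0, #17 → r0=14-17=-3
SUB r0, r0, #18 → r0=(-3)-18=-21
SUB r3, r3, #2 → r3=12-2=10
CMP r3, #0  (cmp 10,0)
BGT L2: taken
ADD r0, r0, #11 → r0=(-21)+11=-10
SUB r0, r0, #17 → r0=(-10)-17=-27
SUB r0, r0, #18 → r0=(-27)-18=-45
SUB r3, r3, #2 → r3=10-2=8
CMP r3, #0  (cmp 8,0)
BGT L2: taken
ADD r0, r0, #11 → r0=(-45)+11=-34
SUB r0, r0, #17 → r0=(-34)-17=-51
SUB r0, r0, #18 → r0=(-51)-18=-69
SUB r3, r3, #2 → r3=8-2=6
CMP r3, #0  (cmp 6,0)
BGT L2: taken
ADD r0, r0, #11 → r0=(-69)+11=-58
SUB r0, r0, #17 → r0=(-58)-17=-75
SUB r0, r0, #18 → r0=(-75)-18=-93
SUB r3, r3, #2 → r3=6-2=4
CMP r3, #0  (cmp 4,0)
BGT L2: taken
ADD r0, r0, #11 → r0=(-93)+11=-82
SUB r0, r0, #17 → r0=(-82)-17=-99
SUB r0, r0, #18 → r0=(-99)-18=-117
SUB r3, r3, #2 → r3=4-2=2
CMP r3, #0  (cmp 2,0)
BGT L2: taken
ADD r0, r0, #11 → r0=(-117)+11=-106
SUB r0, r0, #17 → r0=(-106)-17=-123
SUB r0, r0, #18 → r0=(-123)-18=-141
SUB r3, r3, #2 → r3=2-2=0
CMP r3, #0  (cmp 0,0)
BGT L2: not taken
halt.
Total executed instructions: 39.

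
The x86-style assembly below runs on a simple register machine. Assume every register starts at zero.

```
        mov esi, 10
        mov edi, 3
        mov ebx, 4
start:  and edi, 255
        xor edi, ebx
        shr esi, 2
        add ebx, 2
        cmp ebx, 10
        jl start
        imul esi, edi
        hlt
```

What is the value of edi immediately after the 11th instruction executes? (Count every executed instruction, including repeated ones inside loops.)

1

after mov esi, 10: esi=10
after mov edi, 3: edi=3
after mov ebx, 4: ebx=4
after and edi, 255: edi=3&255=3
after xor edi, ebx: edi=3^4=7
after shr esi, 2: esi=10>>2=2
after add ebx, 2: ebx=4+2=6
cmp ebx, 10  (cmp 6,10)
jl start: taken
after and edi, 255: edi=7&255=7
after xor edi, ebx: edi=7^6=1
After step 11: edi = 1.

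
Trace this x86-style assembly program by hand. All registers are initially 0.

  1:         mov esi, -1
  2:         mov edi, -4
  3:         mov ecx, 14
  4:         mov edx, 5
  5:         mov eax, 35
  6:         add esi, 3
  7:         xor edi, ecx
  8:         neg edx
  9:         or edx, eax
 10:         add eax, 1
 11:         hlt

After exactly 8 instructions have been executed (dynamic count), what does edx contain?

esi=-1
edi=-4
ecx=14
edx=5
eax=35
esi=(-1)+3=2
edi=(-4)^14=-14
edx=-(5)=-5
After step 8: edx = -5.

-5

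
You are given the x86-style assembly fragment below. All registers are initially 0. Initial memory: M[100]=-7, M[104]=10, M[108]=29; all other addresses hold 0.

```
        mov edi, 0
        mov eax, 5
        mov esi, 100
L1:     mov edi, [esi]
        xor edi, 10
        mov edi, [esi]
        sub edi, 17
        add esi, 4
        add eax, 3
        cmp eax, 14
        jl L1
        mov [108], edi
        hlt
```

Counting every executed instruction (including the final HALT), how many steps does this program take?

29

mov edi, 0 → edi=0
mov eax, 5 → eax=5
mov esi, 100 → esi=100
mov edi, [esi] → edi=M[100]=-7
xor edi, 10 → edi=(-7)^10=-13
mov edi, [esi] → edi=M[100]=-7
sub edi, 17 → edi=(-7)-17=-24
add esi, 4 → esi=100+4=104
add eax, 3 → eax=5+3=8
cmp eax, 14  (cmp 8,14)
jl L1: taken
mov edi, [esi] → edi=M[104]=10
xor edi, 10 → edi=10^10=0
mov edi, [esi] → edi=M[104]=10
sub edi, 17 → edi=10-17=-7
add esi, 4 → esi=104+4=108
add eax, 3 → eax=8+3=11
cmp eax, 14  (cmp 11,14)
jl L1: taken
mov edi, [esi] → edi=M[108]=29
xor edi, 10 → edi=29^10=23
mov edi, [esi] → edi=M[108]=29
sub edi, 17 → edi=29-17=12
add esi, 4 → esi=108+4=112
add eax, 3 → eax=11+3=14
cmp eax, 14  (cmp 14,14)
jl L1: not taken
mov [108], edi → M[108]=12
halt.
Total executed instructions: 29.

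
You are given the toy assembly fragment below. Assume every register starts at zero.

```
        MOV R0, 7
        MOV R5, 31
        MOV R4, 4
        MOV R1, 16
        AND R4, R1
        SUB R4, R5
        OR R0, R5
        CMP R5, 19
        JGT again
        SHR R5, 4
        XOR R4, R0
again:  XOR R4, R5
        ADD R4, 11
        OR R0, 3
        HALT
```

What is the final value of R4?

MOV R0, 7 → R0=7
MOV R5, 31 → R5=31
MOV R4, 4 → R4=4
MOV R1, 16 → R1=16
AND R4, R1 → R4=4&16=0
SUB R4, R5 → R4=0-31=-31
OR R0, R5 → R0=7|31=31
CMP R5, 19  (cmp 31,19)
JGT again: taken
XOR R4, R5 → R4=(-31)^31=-2
ADD R4, 11 → R4=(-2)+11=9
OR R0, 3 → R0=31|3=31
halt.

9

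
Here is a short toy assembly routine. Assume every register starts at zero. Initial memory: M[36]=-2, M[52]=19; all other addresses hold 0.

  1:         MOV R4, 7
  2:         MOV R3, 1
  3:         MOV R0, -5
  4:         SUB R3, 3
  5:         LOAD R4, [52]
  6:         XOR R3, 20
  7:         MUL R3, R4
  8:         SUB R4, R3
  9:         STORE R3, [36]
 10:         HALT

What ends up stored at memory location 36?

-418

R4=7
R3=1
R0=-5
R3=1-3=-2
R4=M[52]=19
R3=(-2)^20=-22
R3=(-22)*19=-418
R4=19-(-418)=437
STORE R3, [36] → M[36]=-418
halt.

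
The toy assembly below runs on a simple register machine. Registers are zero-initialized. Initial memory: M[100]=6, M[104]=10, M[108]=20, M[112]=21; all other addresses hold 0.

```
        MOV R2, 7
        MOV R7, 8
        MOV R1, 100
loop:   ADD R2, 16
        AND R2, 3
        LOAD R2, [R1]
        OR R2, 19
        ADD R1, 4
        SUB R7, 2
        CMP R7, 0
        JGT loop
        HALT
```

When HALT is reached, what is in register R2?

MOV R2, 7 → R2=7
MOV R7, 8 → R7=8
MOV R1, 100 → R1=100
ADD R2, 16 → R2=7+16=23
AND R2, 3 → R2=23&3=3
LOAD R2, [R1] → R2=M[100]=6
OR R2, 19 → R2=6|19=23
ADD R1, 4 → R1=100+4=104
SUB R7, 2 → R7=8-2=6
CMP R7, 0  (cmp 6,0)
JGT loop: taken
ADD R2, 16 → R2=23+16=39
AND R2, 3 → R2=39&3=3
LOAD R2, [R1] → R2=M[104]=10
OR R2, 19 → R2=10|19=27
ADD R1, 4 → R1=104+4=108
SUB R7, 2 → R7=6-2=4
CMP R7, 0  (cmp 4,0)
JGT loop: taken
ADD R2, 16 → R2=27+16=43
AND R2, 3 → R2=43&3=3
LOAD R2, [R1] → R2=M[108]=20
OR R2, 19 → R2=20|19=23
ADD R1, 4 → R1=108+4=112
SUB R7, 2 → R7=4-2=2
CMP R7, 0  (cmp 2,0)
JGT loop: taken
ADD R2, 16 → R2=23+16=39
AND R2, 3 → R2=39&3=3
LOAD R2, [R1] → R2=M[112]=21
OR R2, 19 → R2=21|19=23
ADD R1, 4 → R1=112+4=116
SUB R7, 2 → R7=2-2=0
CMP R7, 0  (cmp 0,0)
JGT loop: not taken
halt.

23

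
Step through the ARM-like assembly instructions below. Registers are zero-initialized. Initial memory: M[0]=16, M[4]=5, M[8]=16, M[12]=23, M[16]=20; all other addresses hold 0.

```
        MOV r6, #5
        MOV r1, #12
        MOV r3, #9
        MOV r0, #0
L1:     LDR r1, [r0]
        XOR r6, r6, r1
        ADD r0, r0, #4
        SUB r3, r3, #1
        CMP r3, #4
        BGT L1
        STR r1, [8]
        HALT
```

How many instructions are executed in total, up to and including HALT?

MOV r6, #5 → r6=5
MOV r1, #12 → r1=12
MOV r3, #9 → r3=9
MOV r0, #0 → r0=0
LDR r1, [r0] → r1=M[0]=16
XOR r6, r6, r1 → r6=5^16=21
ADD r0, r0, #4 → r0=0+4=4
SUB r3, r3, #1 → r3=9-1=8
CMP r3, #4  (cmp 8,4)
BGT L1: taken
LDR r1, [r0] → r1=M[4]=5
XOR r6, r6, r1 → r6=21^5=16
ADD r0, r0, #4 → r0=4+4=8
SUB r3, r3, #1 → r3=8-1=7
CMP r3, #4  (cmp 7,4)
BGT L1: taken
LDR r1, [r0] → r1=M[8]=16
XOR r6, r6, r1 → r6=16^16=0
ADD r0, r0, #4 → r0=8+4=12
SUB r3, r3, #1 → r3=7-1=6
CMP r3, #4  (cmp 6,4)
BGT L1: taken
LDR r1, [r0] → r1=M[12]=23
XOR r6, r6, r1 → r6=0^23=23
ADD r0, r0, #4 → r0=12+4=16
SUB r3, r3, #1 → r3=6-1=5
CMP r3, #4  (cmp 5,4)
BGT L1: taken
LDR r1, [r0] → r1=M[16]=20
XOR r6, r6, r1 → r6=23^20=3
ADD r0, r0, #4 → r0=16+4=20
SUB r3, r3, #1 → r3=5-1=4
CMP r3, #4  (cmp 4,4)
BGT L1: not taken
STR r1, [8] → M[8]=20
halt.
Total executed instructions: 36.

36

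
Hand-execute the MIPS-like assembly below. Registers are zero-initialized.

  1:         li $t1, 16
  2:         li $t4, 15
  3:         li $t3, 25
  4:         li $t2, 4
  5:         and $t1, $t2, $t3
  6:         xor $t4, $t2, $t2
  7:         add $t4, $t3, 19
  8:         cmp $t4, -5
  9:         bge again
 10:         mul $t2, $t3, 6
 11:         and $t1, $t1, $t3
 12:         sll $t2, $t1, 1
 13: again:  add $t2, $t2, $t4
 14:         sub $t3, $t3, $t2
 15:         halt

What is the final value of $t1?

$t1=16
$t4=15
$t3=25
$t2=4
$t1=4&25=0
$t4=4^4=0
$t4=25+19=44
cmp $t4, -5  (cmp 44,-5)
bge again: taken
$t2=4+44=48
$t3=25-48=-23
halt.

0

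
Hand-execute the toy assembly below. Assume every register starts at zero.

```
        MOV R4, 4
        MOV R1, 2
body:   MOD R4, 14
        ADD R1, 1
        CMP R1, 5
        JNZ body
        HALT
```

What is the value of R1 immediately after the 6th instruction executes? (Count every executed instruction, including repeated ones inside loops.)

R4=4
R1=2
R4=4%14=4
R1=2+1=3
CMP R1, 5  (cmp 3,5)
JNZ body: taken
After step 6: R1 = 3.

3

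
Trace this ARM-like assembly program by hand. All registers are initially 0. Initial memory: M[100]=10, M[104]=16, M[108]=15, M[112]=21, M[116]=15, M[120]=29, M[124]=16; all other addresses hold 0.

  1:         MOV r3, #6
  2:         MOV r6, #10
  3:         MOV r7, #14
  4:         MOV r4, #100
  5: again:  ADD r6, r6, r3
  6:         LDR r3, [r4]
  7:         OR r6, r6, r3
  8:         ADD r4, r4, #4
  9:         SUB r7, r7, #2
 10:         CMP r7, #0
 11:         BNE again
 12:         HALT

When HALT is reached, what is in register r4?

MOV r3, #6 → r3=6
MOV r6, #10 → r6=10
MOV r7, #14 → r7=14
MOV r4, #100 → r4=100
ADD r6, r6, r3 → r6=10+6=16
LDR r3, [r4] → r3=M[100]=10
OR r6, r6, r3 → r6=16|10=26
ADD r4, r4, #4 → r4=100+4=104
SUB r7, r7, #2 → r7=14-2=12
CMP r7, #0  (cmp 12,0)
BNE again: taken
ADD r6, r6, r3 → r6=26+10=36
LDR r3, [r4] → r3=M[104]=16
OR r6, r6, r3 → r6=36|16=52
ADD r4, r4, #4 → r4=104+4=108
SUB r7, r7, #2 → r7=12-2=10
CMP r7, #0  (cmp 10,0)
BNE again: taken
ADD r6, r6, r3 → r6=52+16=68
LDR r3, [r4] → r3=M[108]=15
OR r6, r6, r3 → r6=68|15=79
ADD r4, r4, #4 → r4=108+4=112
SUB r7, r7, #2 → r7=10-2=8
CMP r7, #0  (cmp 8,0)
BNE again: taken
ADD r6, r6, r3 → r6=79+15=94
LDR r3, [r4] → r3=M[112]=21
OR r6, r6, r3 → r6=94|21=95
ADD r4, r4, #4 → r4=112+4=116
SUB r7, r7, #2 → r7=8-2=6
CMP r7, #0  (cmp 6,0)
BNE again: taken
ADD r6, r6, r3 → r6=95+21=116
LDR r3, [r4] → r3=M[116]=15
OR r6, r6, r3 → r6=116|15=127
ADD r4, r4, #4 → r4=116+4=120
SUB r7, r7, #2 → r7=6-2=4
CMP r7, #0  (cmp 4,0)
BNE again: taken
ADD r6, r6, r3 → r6=127+15=142
LDR r3, [r4] → r3=M[120]=29
OR r6, r6, r3 → r6=142|29=159
ADD r4, r4, #4 → r4=120+4=124
SUB r7, r7, #2 → r7=4-2=2
CMP r7, #0  (cmp 2,0)
BNE again: taken
ADD r6, r6, r3 → r6=159+29=188
LDR r3, [r4] → r3=M[124]=16
OR r6, r6, r3 → r6=188|16=188
ADD r4, r4, #4 → r4=124+4=128
SUB r7, r7, #2 → r7=2-2=0
CMP r7, #0  (cmp 0,0)
BNE again: not taken
halt.

128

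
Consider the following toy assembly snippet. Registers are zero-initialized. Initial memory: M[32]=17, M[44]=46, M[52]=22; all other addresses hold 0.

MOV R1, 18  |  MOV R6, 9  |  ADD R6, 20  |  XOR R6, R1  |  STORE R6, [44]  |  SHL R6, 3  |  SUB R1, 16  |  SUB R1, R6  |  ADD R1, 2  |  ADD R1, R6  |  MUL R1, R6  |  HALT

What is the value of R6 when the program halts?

R1=18
R6=9
R6=9+20=29
R6=29^18=15
STORE R6, [44] → M[44]=15
R6=15<<3=120
R1=18-16=2
R1=2-120=-118
R1=(-118)+2=-116
R1=(-116)+120=4
R1=4*120=480
halt.

120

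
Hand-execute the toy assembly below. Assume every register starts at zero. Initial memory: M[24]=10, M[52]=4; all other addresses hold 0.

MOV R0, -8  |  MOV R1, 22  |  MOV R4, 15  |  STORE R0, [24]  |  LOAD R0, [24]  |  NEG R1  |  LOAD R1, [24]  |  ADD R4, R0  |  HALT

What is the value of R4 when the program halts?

after MOV R0, -8: R0=-8
after MOV R1, 22: R1=22
after MOV R4, 15: R4=15
STORE R0, [24] → M[24]=-8
after LOAD R0, [24]: R0=M[24]=-8
after NEG R1: R1=-(22)=-22
after LOAD R1, [24]: R1=M[24]=-8
after ADD R4, R0: R4=15+(-8)=7
halt.

7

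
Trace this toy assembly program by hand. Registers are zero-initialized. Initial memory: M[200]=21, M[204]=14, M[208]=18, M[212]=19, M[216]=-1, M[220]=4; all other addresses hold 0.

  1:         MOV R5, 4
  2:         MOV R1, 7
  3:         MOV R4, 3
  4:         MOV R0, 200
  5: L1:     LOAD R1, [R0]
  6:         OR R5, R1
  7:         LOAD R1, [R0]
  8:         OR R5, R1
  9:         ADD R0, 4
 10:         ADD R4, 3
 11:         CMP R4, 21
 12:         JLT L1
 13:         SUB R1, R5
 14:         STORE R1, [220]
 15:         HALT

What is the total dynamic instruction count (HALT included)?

55

R5=4
R1=7
R4=3
R0=200
R1=M[200]=21
R5=4|21=21
R1=M[200]=21
R5=21|21=21
R0=200+4=204
R4=3+3=6
CMP R4, 21  (cmp 6,21)
JLT L1: taken
R1=M[204]=14
R5=21|14=31
R1=M[204]=14
R5=31|14=31
R0=204+4=208
R4=6+3=9
CMP R4, 21  (cmp 9,21)
JLT L1: taken
R1=M[208]=18
R5=31|18=31
R1=M[208]=18
R5=31|18=31
R0=208+4=212
R4=9+3=12
CMP R4, 21  (cmp 12,21)
JLT L1: taken
R1=M[212]=19
R5=31|19=31
R1=M[212]=19
R5=31|19=31
R0=212+4=216
R4=12+3=15
CMP R4, 21  (cmp 15,21)
JLT L1: taken
R1=M[216]=-1
R5=31|(-1)=-1
R1=M[216]=-1
R5=(-1)|(-1)=-1
R0=216+4=220
R4=15+3=18
CMP R4, 21  (cmp 18,21)
JLT L1: taken
R1=M[220]=4
R5=(-1)|4=-1
R1=M[220]=4
R5=(-1)|4=-1
R0=220+4=224
R4=18+3=21
CMP R4, 21  (cmp 21,21)
JLT L1: not taken
R1=4-(-1)=5
STORE R1, [220] → M[220]=5
halt.
Total executed instructions: 55.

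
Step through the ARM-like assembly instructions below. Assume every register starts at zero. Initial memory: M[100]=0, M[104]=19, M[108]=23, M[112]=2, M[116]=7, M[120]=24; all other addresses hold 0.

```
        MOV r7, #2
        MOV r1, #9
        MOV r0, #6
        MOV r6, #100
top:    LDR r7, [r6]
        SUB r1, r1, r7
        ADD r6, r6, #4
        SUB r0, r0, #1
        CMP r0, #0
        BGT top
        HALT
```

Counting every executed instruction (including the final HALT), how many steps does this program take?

41

r7=2
r1=9
r0=6
r6=100
r7=M[100]=0
r1=9-0=9
r6=100+4=104
r0=6-1=5
CMP r0, #0  (cmp 5,0)
BGT top: taken
r7=M[104]=19
r1=9-19=-10
r6=104+4=108
r0=5-1=4
CMP r0, #0  (cmp 4,0)
BGT top: taken
r7=M[108]=23
r1=(-10)-23=-33
r6=108+4=112
r0=4-1=3
CMP r0, #0  (cmp 3,0)
BGT top: taken
r7=M[112]=2
r1=(-33)-2=-35
r6=112+4=116
r0=3-1=2
CMP r0, #0  (cmp 2,0)
BGT top: taken
r7=M[116]=7
r1=(-35)-7=-42
r6=116+4=120
r0=2-1=1
CMP r0, #0  (cmp 1,0)
BGT top: taken
r7=M[120]=24
r1=(-42)-24=-66
r6=120+4=124
r0=1-1=0
CMP r0, #0  (cmp 0,0)
BGT top: not taken
halt.
Total executed instructions: 41.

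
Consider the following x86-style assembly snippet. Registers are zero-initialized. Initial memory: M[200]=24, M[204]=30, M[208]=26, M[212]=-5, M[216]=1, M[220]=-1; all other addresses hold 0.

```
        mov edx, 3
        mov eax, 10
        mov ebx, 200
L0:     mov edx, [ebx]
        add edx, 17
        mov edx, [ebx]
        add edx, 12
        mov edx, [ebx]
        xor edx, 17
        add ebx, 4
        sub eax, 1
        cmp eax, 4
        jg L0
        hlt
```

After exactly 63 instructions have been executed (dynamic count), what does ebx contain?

224

edx=3
eax=10
ebx=200
edx=M[200]=24
edx=24+17=41
edx=M[200]=24
edx=24+12=36
edx=M[200]=24
edx=24^17=9
ebx=200+4=204
eax=10-1=9
cmp eax, 4  (cmp 9,4)
jg L0: taken
edx=M[204]=30
edx=30+17=47
edx=M[204]=30
edx=30+12=42
edx=M[204]=30
edx=30^17=15
ebx=204+4=208
eax=9-1=8
cmp eax, 4  (cmp 8,4)
jg L0: taken
edx=M[208]=26
edx=26+17=43
edx=M[208]=26
edx=26+12=38
edx=M[208]=26
edx=26^17=11
ebx=208+4=212
eax=8-1=7
cmp eax, 4  (cmp 7,4)
jg L0: taken
edx=M[212]=-5
edx=(-5)+17=12
edx=M[212]=-5
edx=(-5)+12=7
edx=M[212]=-5
edx=(-5)^17=-22
ebx=212+4=216
eax=7-1=6
cmp eax, 4  (cmp 6,4)
jg L0: taken
edx=M[216]=1
edx=1+17=18
edx=M[216]=1
edx=1+12=13
edx=M[216]=1
edx=1^17=16
ebx=216+4=220
eax=6-1=5
cmp eax, 4  (cmp 5,4)
jg L0: taken
edx=M[220]=-1
edx=(-1)+17=16
edx=M[220]=-1
edx=(-1)+12=11
edx=M[220]=-1
edx=(-1)^17=-18
ebx=220+4=224
eax=5-1=4
cmp eax, 4  (cmp 4,4)
jg L0: not taken
After step 63: ebx = 224.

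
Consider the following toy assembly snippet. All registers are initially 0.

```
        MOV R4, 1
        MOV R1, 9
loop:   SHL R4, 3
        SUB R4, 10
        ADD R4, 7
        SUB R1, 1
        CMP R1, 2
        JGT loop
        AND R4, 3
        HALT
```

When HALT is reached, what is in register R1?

R4=1
R1=9
R4=1<<3=8
R4=8-10=-2
R4=(-2)+7=5
R1=9-1=8
CMP R1, 2  (cmp 8,2)
JGT loop: taken
R4=5<<3=40
R4=40-10=30
R4=30+7=37
R1=8-1=7
CMP R1, 2  (cmp 7,2)
JGT loop: taken
R4=37<<3=296
R4=296-10=286
R4=286+7=293
R1=7-1=6
CMP R1, 2  (cmp 6,2)
JGT loop: taken
R4=293<<3=2344
R4=2344-10=2334
R4=2334+7=2341
R1=6-1=5
CMP R1, 2  (cmp 5,2)
JGT loop: taken
R4=2341<<3=18728
R4=18728-10=18718
R4=18718+7=18725
R1=5-1=4
CMP R1, 2  (cmp 4,2)
JGT loop: taken
R4=18725<<3=149800
R4=149800-10=149790
R4=149790+7=149797
R1=4-1=3
CMP R1, 2  (cmp 3,2)
JGT loop: taken
R4=149797<<3=1198376
R4=1198376-10=1198366
R4=1198366+7=1198373
R1=3-1=2
CMP R1, 2  (cmp 2,2)
JGT loop: not taken
R4=1198373&3=1
halt.

2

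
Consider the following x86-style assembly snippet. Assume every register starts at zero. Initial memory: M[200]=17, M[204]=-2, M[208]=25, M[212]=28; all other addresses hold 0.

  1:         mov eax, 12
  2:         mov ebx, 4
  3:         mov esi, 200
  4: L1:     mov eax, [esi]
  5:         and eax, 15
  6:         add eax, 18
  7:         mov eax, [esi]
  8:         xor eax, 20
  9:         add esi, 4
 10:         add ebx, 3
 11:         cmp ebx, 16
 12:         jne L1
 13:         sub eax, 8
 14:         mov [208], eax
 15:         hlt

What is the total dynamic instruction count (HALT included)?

after mov eax, 12: eax=12
after mov ebx, 4: ebx=4
after mov esi, 200: esi=200
after mov eax, [esi]: eax=M[200]=17
after and eax, 15: eax=17&15=1
after add eax, 18: eax=1+18=19
after mov eax, [esi]: eax=M[200]=17
after xor eax, 20: eax=17^20=5
after add esi, 4: esi=200+4=204
after add ebx, 3: ebx=4+3=7
cmp ebx, 16  (cmp 7,16)
jne L1: taken
after mov eax, [esi]: eax=M[204]=-2
after and eax, 15: eax=(-2)&15=14
after add eax, 18: eax=14+18=32
after mov eax, [esi]: eax=M[204]=-2
after xor eax, 20: eax=(-2)^20=-22
after add esi, 4: esi=204+4=208
after add ebx, 3: ebx=7+3=10
cmp ebx, 16  (cmp 10,16)
jne L1: taken
after mov eax, [esi]: eax=M[208]=25
after and eax, 15: eax=25&15=9
after add eax, 18: eax=9+18=27
after mov eax, [esi]: eax=M[208]=25
after xor eax, 20: eax=25^20=13
after add esi, 4: esi=208+4=212
after add ebx, 3: ebx=10+3=13
cmp ebx, 16  (cmp 13,16)
jne L1: taken
after mov eax, [esi]: eax=M[212]=28
after and eax, 15: eax=28&15=12
after add eax, 18: eax=12+18=30
after mov eax, [esi]: eax=M[212]=28
after xor eax, 20: eax=28^20=8
after add esi, 4: esi=212+4=216
after add ebx, 3: ebx=13+3=16
cmp ebx, 16  (cmp 16,16)
jne L1: not taken
after sub eax, 8: eax=8-8=0
mov [208], eax → M[208]=0
halt.
Total executed instructions: 42.

42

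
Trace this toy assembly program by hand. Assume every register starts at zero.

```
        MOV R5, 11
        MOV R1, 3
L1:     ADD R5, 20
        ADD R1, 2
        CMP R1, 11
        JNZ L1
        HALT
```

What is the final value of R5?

R5=11
R1=3
R5=11+20=31
R1=3+2=5
CMP R1, 11  (cmp 5,11)
JNZ L1: taken
R5=31+20=51
R1=5+2=7
CMP R1, 11  (cmp 7,11)
JNZ L1: taken
R5=51+20=71
R1=7+2=9
CMP R1, 11  (cmp 9,11)
JNZ L1: taken
R5=71+20=91
R1=9+2=11
CMP R1, 11  (cmp 11,11)
JNZ L1: not taken
halt.

91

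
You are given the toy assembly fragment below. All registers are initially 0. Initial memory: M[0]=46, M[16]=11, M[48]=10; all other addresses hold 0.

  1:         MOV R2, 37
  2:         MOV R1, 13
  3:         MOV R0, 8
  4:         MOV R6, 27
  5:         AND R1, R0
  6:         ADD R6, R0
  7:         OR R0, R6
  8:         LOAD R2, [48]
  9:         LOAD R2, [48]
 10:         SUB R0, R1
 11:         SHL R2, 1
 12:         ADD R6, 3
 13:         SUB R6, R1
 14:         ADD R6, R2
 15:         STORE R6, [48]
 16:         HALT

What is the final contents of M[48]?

MOV R2, 37 → R2=37
MOV R1, 13 → R1=13
MOV R0, 8 → R0=8
MOV R6, 27 → R6=27
AND R1, R0 → R1=13&8=8
ADD R6, R0 → R6=27+8=35
OR R0, R6 → R0=8|35=43
LOAD R2, [48] → R2=M[48]=10
LOAD R2, [48] → R2=M[48]=10
SUB R0, R1 → R0=43-8=35
SHL R2, 1 → R2=10<<1=20
ADD R6, 3 → R6=35+3=38
SUB R6, R1 → R6=38-8=30
ADD R6, R2 → R6=30+20=50
STORE R6, [48] → M[48]=50
halt.

50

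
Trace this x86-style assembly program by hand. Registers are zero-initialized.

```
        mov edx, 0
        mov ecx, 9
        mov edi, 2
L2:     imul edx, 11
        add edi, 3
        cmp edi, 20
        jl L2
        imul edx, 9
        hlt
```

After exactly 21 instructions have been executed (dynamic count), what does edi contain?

17

after mov edx, 0: edx=0
after mov ecx, 9: ecx=9
after mov edi, 2: edi=2
after imul edx, 11: edx=0*11=0
after add edi, 3: edi=2+3=5
cmp edi, 20  (cmp 5,20)
jl L2: taken
after imul edx, 11: edx=0*11=0
after add edi, 3: edi=5+3=8
cmp edi, 20  (cmp 8,20)
jl L2: taken
after imul edx, 11: edx=0*11=0
after add edi, 3: edi=8+3=11
cmp edi, 20  (cmp 11,20)
jl L2: taken
after imul edx, 11: edx=0*11=0
after add edi, 3: edi=11+3=14
cmp edi, 20  (cmp 14,20)
jl L2: taken
after imul edx, 11: edx=0*11=0
after add edi, 3: edi=14+3=17
After step 21: edi = 17.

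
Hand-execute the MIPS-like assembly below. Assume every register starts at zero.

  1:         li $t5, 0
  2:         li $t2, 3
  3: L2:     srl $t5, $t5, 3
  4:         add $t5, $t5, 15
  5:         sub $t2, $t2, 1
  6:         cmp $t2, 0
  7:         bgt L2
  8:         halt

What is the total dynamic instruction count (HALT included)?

$t5=0
$t2=3
$t5=0>>3=0
$t5=0+15=15
$t2=3-1=2
cmp $t2, 0  (cmp 2,0)
bgt L2: taken
$t5=15>>3=1
$t5=1+15=16
$t2=2-1=1
cmp $t2, 0  (cmp 1,0)
bgt L2: taken
$t5=16>>3=2
$t5=2+15=17
$t2=1-1=0
cmp $t2, 0  (cmp 0,0)
bgt L2: not taken
halt.
Total executed instructions: 18.

18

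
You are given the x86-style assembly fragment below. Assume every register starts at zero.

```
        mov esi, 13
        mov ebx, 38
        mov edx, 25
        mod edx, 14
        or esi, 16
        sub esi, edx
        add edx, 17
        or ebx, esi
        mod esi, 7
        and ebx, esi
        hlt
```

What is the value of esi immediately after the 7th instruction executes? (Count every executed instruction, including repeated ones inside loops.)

mov esi, 13 → esi=13
mov ebx, 38 → ebx=38
mov edx, 25 → edx=25
mod edx, 14 → edx=25%14=11
or esi, 16 → esi=13|16=29
sub esi, edx → esi=29-11=18
add edx, 17 → edx=11+17=28
After step 7: esi = 18.

18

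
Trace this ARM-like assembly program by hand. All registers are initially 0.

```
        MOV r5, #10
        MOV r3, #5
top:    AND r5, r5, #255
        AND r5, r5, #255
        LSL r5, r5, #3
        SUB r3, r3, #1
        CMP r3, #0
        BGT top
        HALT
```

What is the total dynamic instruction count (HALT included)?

MOV r5, #10 → r5=10
MOV r3, #5 → r3=5
AND r5, r5, #255 → r5=10&255=10
AND r5, r5, #255 → r5=10&255=10
LSL r5, r5, #3 → r5=10<<3=80
SUB r3, r3, #1 → r3=5-1=4
CMP r3, #0  (cmp 4,0)
BGT top: taken
AND r5, r5, #255 → r5=80&255=80
AND r5, r5, #255 → r5=80&255=80
LSL r5, r5, #3 → r5=80<<3=640
SUB r3, r3, #1 → r3=4-1=3
CMP r3, #0  (cmp 3,0)
BGT top: taken
AND r5, r5, #255 → r5=640&255=128
AND r5, r5, #255 → r5=128&255=128
LSL r5, r5, #3 → r5=128<<3=1024
SUB r3, r3, #1 → r3=3-1=2
CMP r3, #0  (cmp 2,0)
BGT top: taken
AND r5, r5, #255 → r5=1024&255=0
AND r5, r5, #255 → r5=0&255=0
LSL r5, r5, #3 → r5=0<<3=0
SUB r3, r3, #1 → r3=2-1=1
CMP r3, #0  (cmp 1,0)
BGT top: taken
AND r5, r5, #255 → r5=0&255=0
AND r5, r5, #255 → r5=0&255=0
LSL r5, r5, #3 → r5=0<<3=0
SUB r3, r3, #1 → r3=1-1=0
CMP r3, #0  (cmp 0,0)
BGT top: not taken
halt.
Total executed instructions: 33.

33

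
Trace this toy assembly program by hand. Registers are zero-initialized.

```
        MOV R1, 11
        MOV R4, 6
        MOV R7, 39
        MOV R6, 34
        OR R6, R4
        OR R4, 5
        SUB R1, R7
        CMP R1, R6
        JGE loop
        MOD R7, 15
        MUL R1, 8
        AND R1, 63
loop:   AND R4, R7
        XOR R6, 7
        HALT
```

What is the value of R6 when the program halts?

33

after MOV R1, 11: R1=11
after MOV R4, 6: R4=6
after MOV R7, 39: R7=39
after MOV R6, 34: R6=34
after OR R6, R4: R6=34|6=38
after OR R4, 5: R4=6|5=7
after SUB R1, R7: R1=11-39=-28
CMP R1, R6  (cmp -28,38)
JGE loop: not taken
after MOD R7, 15: R7=39%15=9
after MUL R1, 8: R1=(-28)*8=-224
after AND R1, 63: R1=(-224)&63=32
after AND R4, R7: R4=7&9=1
after XOR R6, 7: R6=38^7=33
halt.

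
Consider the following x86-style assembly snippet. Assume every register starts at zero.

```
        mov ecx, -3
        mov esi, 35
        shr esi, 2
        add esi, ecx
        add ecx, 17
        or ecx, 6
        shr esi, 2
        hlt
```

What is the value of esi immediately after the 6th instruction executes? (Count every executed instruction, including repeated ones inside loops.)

mov ecx, -3 → ecx=-3
mov esi, 35 → esi=35
shr esi, 2 → esi=35>>2=8
add esi, ecx → esi=8+(-3)=5
add ecx, 17 → ecx=(-3)+17=14
or ecx, 6 → ecx=14|6=14
After step 6: esi = 5.

5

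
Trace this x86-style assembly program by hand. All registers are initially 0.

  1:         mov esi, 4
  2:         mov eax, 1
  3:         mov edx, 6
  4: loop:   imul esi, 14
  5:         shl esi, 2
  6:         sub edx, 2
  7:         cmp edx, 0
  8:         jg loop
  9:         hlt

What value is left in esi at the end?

after mov esi, 4: esi=4
after mov eax, 1: eax=1
after mov edx, 6: edx=6
after imul esi, 14: esi=4*14=56
after shl esi, 2: esi=56<<2=224
after sub edx, 2: edx=6-2=4
cmp edx, 0  (cmp 4,0)
jg loop: taken
after imul esi, 14: esi=224*14=3136
after shl esi, 2: esi=3136<<2=12544
after sub edx, 2: edx=4-2=2
cmp edx, 0  (cmp 2,0)
jg loop: taken
after imul esi, 14: esi=12544*14=175616
after shl esi, 2: esi=175616<<2=702464
after sub edx, 2: edx=2-2=0
cmp edx, 0  (cmp 0,0)
jg loop: not taken
halt.

702464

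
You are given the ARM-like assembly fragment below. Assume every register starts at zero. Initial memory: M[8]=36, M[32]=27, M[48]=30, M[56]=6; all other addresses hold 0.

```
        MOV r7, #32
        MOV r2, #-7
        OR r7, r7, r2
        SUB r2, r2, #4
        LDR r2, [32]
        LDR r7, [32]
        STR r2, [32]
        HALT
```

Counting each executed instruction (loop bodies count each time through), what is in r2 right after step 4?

MOV r7, #32 → r7=32
MOV r2, #-7 → r2=-7
OR r7, r7, r2 → r7=32|(-7)=-7
SUB r2, r2, #4 → r2=(-7)-4=-11
After step 4: r2 = -11.

-11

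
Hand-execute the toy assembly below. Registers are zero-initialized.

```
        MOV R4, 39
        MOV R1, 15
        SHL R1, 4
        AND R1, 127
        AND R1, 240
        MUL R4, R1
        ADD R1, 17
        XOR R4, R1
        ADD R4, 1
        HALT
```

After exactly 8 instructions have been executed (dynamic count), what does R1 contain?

after MOV R4, 39: R4=39
after MOV R1, 15: R1=15
after SHL R1, 4: R1=15<<4=240
after AND R1, 127: R1=240&127=112
after AND R1, 240: R1=112&240=112
after MUL R4, R1: R4=39*112=4368
after ADD R1, 17: R1=112+17=129
after XOR R4, R1: R4=4368^129=4497
After step 8: R1 = 129.

129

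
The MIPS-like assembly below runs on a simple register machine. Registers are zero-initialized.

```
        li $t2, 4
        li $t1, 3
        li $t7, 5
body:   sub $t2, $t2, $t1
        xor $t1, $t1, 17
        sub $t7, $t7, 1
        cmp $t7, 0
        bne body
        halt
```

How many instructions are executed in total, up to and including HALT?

29

after li $t2, 4: $t2=4
after li $t1, 3: $t1=3
after li $t7, 5: $t7=5
after sub $t2, $t2, $t1: $t2=4-3=1
after xor $t1, $t1, 17: $t1=3^17=18
after sub $t7, $t7, 1: $t7=5-1=4
cmp $t7, 0  (cmp 4,0)
bne body: taken
after sub $t2, $t2, $t1: $t2=1-18=-17
after xor $t1, $t1, 17: $t1=18^17=3
after sub $t7, $t7, 1: $t7=4-1=3
cmp $t7, 0  (cmp 3,0)
bne body: taken
after sub $t2, $t2, $t1: $t2=(-17)-3=-20
after xor $t1, $t1, 17: $t1=3^17=18
after sub $t7, $t7, 1: $t7=3-1=2
cmp $t7, 0  (cmp 2,0)
bne body: taken
after sub $t2, $t2, $t1: $t2=(-20)-18=-38
after xor $t1, $t1, 17: $t1=18^17=3
after sub $t7, $t7, 1: $t7=2-1=1
cmp $t7, 0  (cmp 1,0)
bne body: taken
after sub $t2, $t2, $t1: $t2=(-38)-3=-41
after xor $t1, $t1, 17: $t1=3^17=18
after sub $t7, $t7, 1: $t7=1-1=0
cmp $t7, 0  (cmp 0,0)
bne body: not taken
halt.
Total executed instructions: 29.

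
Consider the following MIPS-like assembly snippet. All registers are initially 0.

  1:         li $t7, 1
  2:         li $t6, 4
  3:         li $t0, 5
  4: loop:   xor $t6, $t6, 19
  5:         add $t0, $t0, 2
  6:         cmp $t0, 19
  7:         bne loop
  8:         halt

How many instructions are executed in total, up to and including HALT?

32

$t7=1
$t6=4
$t0=5
$t6=4^19=23
$t0=5+2=7
cmp $t0, 19  (cmp 7,19)
bne loop: taken
$t6=23^19=4
$t0=7+2=9
cmp $t0, 19  (cmp 9,19)
bne loop: taken
$t6=4^19=23
$t0=9+2=11
cmp $t0, 19  (cmp 11,19)
bne loop: taken
$t6=23^19=4
$t0=11+2=13
cmp $t0, 19  (cmp 13,19)
bne loop: taken
$t6=4^19=23
$t0=13+2=15
cmp $t0, 19  (cmp 15,19)
bne loop: taken
$t6=23^19=4
$t0=15+2=17
cmp $t0, 19  (cmp 17,19)
bne loop: taken
$t6=4^19=23
$t0=17+2=19
cmp $t0, 19  (cmp 19,19)
bne loop: not taken
halt.
Total executed instructions: 32.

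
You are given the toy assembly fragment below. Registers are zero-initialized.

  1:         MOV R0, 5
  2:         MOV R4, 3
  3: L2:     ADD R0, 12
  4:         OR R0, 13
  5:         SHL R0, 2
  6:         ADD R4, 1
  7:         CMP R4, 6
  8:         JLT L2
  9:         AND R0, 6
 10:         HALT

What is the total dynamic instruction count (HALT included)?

after MOV R0, 5: R0=5
after MOV R4, 3: R4=3
after ADD R0, 12: R0=5+12=17
after OR R0, 13: R0=17|13=29
after SHL R0, 2: R0=29<<2=116
after ADD R4, 1: R4=3+1=4
CMP R4, 6  (cmp 4,6)
JLT L2: taken
after ADD R0, 12: R0=116+12=128
after OR R0, 13: R0=128|13=141
after SHL R0, 2: R0=141<<2=564
after ADD R4, 1: R4=4+1=5
CMP R4, 6  (cmp 5,6)
JLT L2: taken
after ADD R0, 12: R0=564+12=576
after OR R0, 13: R0=576|13=589
after SHL R0, 2: R0=589<<2=2356
after ADD R4, 1: R4=5+1=6
CMP R4, 6  (cmp 6,6)
JLT L2: not taken
after AND R0, 6: R0=2356&6=4
halt.
Total executed instructions: 22.

22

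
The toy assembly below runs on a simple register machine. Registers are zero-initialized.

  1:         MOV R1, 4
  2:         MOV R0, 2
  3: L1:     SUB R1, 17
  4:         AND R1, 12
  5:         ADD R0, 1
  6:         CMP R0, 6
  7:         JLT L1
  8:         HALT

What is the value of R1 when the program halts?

after MOV R1, 4: R1=4
after MOV R0, 2: R0=2
after SUB R1, 17: R1=4-17=-13
after AND R1, 12: R1=(-13)&12=0
after ADD R0, 1: R0=2+1=3
CMP R0, 6  (cmp 3,6)
JLT L1: taken
after SUB R1, 17: R1=0-17=-17
after AND R1, 12: R1=(-17)&12=12
after ADD R0, 1: R0=3+1=4
CMP R0, 6  (cmp 4,6)
JLT L1: taken
after SUB R1, 17: R1=12-17=-5
after AND R1, 12: R1=(-5)&12=8
after ADD R0, 1: R0=4+1=5
CMP R0, 6  (cmp 5,6)
JLT L1: taken
after SUB R1, 17: R1=8-17=-9
after AND R1, 12: R1=(-9)&12=4
after ADD R0, 1: R0=5+1=6
CMP R0, 6  (cmp 6,6)
JLT L1: not taken
halt.

4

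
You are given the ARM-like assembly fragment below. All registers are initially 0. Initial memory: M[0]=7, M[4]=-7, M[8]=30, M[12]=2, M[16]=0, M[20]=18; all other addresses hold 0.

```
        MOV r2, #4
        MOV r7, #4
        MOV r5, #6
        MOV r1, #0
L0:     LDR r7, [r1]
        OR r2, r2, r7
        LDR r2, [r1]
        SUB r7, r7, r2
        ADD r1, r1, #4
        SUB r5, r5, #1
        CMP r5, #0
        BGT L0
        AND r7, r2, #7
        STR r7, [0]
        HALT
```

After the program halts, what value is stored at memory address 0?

MOV r2, #4 → r2=4
MOV r7, #4 → r7=4
MOV r5, #6 → r5=6
MOV r1, #0 → r1=0
LDR r7, [r1] → r7=M[0]=7
OR r2, r2, r7 → r2=4|7=7
LDR r2, [r1] → r2=M[0]=7
SUB r7, r7, r2 → r7=7-7=0
ADD r1, r1, #4 → r1=0+4=4
SUB r5, r5, #1 → r5=6-1=5
CMP r5, #0  (cmp 5,0)
BGT L0: taken
LDR r7, [r1] → r7=M[4]=-7
OR r2, r2, r7 → r2=7|(-7)=-1
LDR r2, [r1] → r2=M[4]=-7
SUB r7, r7, r2 → r7=(-7)-(-7)=0
ADD r1, r1, #4 → r1=4+4=8
SUB r5, r5, #1 → r5=5-1=4
CMP r5, #0  (cmp 4,0)
BGT L0: taken
LDR r7, [r1] → r7=M[8]=30
OR r2, r2, r7 → r2=(-7)|30=-1
LDR r2, [r1] → r2=M[8]=30
SUB r7, r7, r2 → r7=30-30=0
ADD r1, r1, #4 → r1=8+4=12
SUB r5, r5, #1 → r5=4-1=3
CMP r5, #0  (cmp 3,0)
BGT L0: taken
LDR r7, [r1] → r7=M[12]=2
OR r2, r2, r7 → r2=30|2=30
LDR r2, [r1] → r2=M[12]=2
SUB r7, r7, r2 → r7=2-2=0
ADD r1, r1, #4 → r1=12+4=16
SUB r5, r5, #1 → r5=3-1=2
CMP r5, #0  (cmp 2,0)
BGT L0: taken
LDR r7, [r1] → r7=M[16]=0
OR r2, r2, r7 → r2=2|0=2
LDR r2, [r1] → r2=M[16]=0
SUB r7, r7, r2 → r7=0-0=0
ADD r1, r1, #4 → r1=16+4=20
SUB r5, r5, #1 → r5=2-1=1
CMP r5, #0  (cmp 1,0)
BGT L0: taken
LDR r7, [r1] → r7=M[20]=18
OR r2, r2, r7 → r2=0|18=18
LDR r2, [r1] → r2=M[20]=18
SUB r7, r7, r2 → r7=18-18=0
ADD r1, r1, #4 → r1=20+4=24
SUB r5, r5, #1 → r5=1-1=0
CMP r5, #0  (cmp 0,0)
BGT L0: not taken
AND r7, r2, #7 → r7=18&7=2
STR r7, [0] → M[0]=2
halt.

2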